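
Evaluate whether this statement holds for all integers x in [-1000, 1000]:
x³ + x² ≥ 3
The claim fails at x = 0:
x = 0: LHS = 0³ + 0² = 0; 0 ≥ 3 — FAILS

Because a single integer refutes it, the statement is false.

Answer: False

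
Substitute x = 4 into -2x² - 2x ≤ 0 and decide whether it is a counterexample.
Substitute x = 4 into the relation:
x = 4: LHS = -2·4² - 2·4 = -40; -40 ≤ 0 — holds

The relation holds at x = 4, so it is not a counterexample.

Answer: No, x = 4 is not a counterexample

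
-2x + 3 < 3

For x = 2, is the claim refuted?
Substitute x = 2 into the relation:
x = 2: LHS = -2·2 + 3 = -1; -1 < 3 — holds

The claim holds here, so x = 2 is not a counterexample. (A counterexample exists elsewhere, e.g. x = 0.)

Answer: No, x = 2 is not a counterexample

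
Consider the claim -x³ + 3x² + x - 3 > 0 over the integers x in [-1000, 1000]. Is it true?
The claim fails at x = 0:
x = 0: LHS = -0³ + 3·0² + 0 - 3 = -3; -3 > 0 — FAILS

Because a single integer refutes it, the statement is false.

Answer: False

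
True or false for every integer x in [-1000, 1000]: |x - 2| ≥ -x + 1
Over all integers in [-1000, 1000], LHS − RHS is smallest at x = 0, where it equals 1:
x = 0: LHS = |0 - 2| = |-2| = 2, RHS = -0 + 1 = 1; 2 ≥ 1 — holds
At the ends of the range:
x = -1000: LHS = |(-1000) - 2| = |-1002| = 1002, RHS = -(-1000) + 1 = 1001; 1002 ≥ 1001 — holds
x = 1000: LHS = |1000 - 2| = |998| = 998, RHS = -1000 + 1 = -999; 998 ≥ -999 — holds
Hence LHS − RHS is never negative, i.e. LHS ≥ RHS throughout, so the relation holds for every integer in [-1000, 1000].

No counterexample exists.

Answer: True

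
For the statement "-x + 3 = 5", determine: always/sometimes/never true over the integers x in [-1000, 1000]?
Holds at x = -2: LHS = -(-2) + 3 = 5; 5 = 5 — holds
Fails at x = 0: LHS = -0 + 3 = 3; 3 = 5 — FAILS
It is satisfied by some integers in the range but not all.

Answer: Sometimes true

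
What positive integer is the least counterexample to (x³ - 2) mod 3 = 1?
Testing positive integers:
x = 1: LHS = (1³ - 2) mod 3 = (-1) mod 3 = 2; 2 = 1 — FAILS  ← smallest positive counterexample

Answer: x = 1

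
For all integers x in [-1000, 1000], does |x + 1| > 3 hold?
The claim fails at x = 0:
x = 0: LHS = |0 + 1| = |1| = 1; 1 > 3 — FAILS

Because a single integer refutes it, the statement is false.

Answer: False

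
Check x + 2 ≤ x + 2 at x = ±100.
x = 100: LHS = 100 + 2 = 102, RHS = 100 + 2 = 102; 102 ≤ 102 — holds
x = -100: LHS = (-100) + 2 = -98, RHS = (-100) + 2 = -98; -98 ≤ -98 — holds

Answer: Yes, holds for both x = 100 and x = -100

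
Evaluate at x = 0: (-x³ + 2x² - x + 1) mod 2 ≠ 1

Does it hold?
x = 0: LHS = (-0³ + 2·0² - 0 + 1) mod 2 = 1 mod 2 = 1; 1 ≠ 1 — FAILS

The relation fails at x = 0, so x = 0 is a counterexample.

Answer: No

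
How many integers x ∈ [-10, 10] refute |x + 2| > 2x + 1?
Counterexamples in [-10, 10]: {1, 2, 3, 4, 5, 6, 7, 8, 9, 10}.

Counting them gives 10 values.

Answer: 10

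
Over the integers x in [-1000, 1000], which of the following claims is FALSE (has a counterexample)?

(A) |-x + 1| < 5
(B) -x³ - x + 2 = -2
(A) x = -4: LHS = |-(-4) + 1| = |5| = 5; 5 < 5 — FAILS
(B) x = 0: LHS = -0³ - 0 + 2 = 2; 2 = -2 — FAILS

Answer: Both A and B are false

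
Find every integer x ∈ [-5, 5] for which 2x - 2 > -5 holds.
Holds for: {-1, 0, 1, 2, 3, 4, 5}
Fails for: {-5, -4, -3, -2}

Answer: {-1, 0, 1, 2, 3, 4, 5}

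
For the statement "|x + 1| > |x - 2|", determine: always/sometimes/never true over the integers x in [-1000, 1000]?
Holds at x = 1: LHS = |1 + 1| = |2| = 2, RHS = |1 - 2| = |-1| = 1; 2 > 1 — holds
Fails at x = 0: LHS = |0 + 1| = |1| = 1, RHS = |0 - 2| = |-2| = 2; 1 > 2 — FAILS
It is satisfied by some integers in the range but not all.

Answer: Sometimes true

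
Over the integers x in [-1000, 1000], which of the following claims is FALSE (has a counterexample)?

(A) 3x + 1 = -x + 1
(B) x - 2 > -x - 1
(A) x = 1: LHS = 3·1 + 1 = 4, RHS = -1 + 1 = 0; 4 = 0 — FAILS
(B) x = 0: LHS = 0 - 2 = -2, RHS = -0 - 1 = -1; -2 > -1 — FAILS

Answer: Both A and B are false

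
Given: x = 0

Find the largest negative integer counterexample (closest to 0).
Testing negative integers from -1 downward:
x = -1: -1 = 0 — FAILS  ← closest negative counterexample to 0

Answer: x = -1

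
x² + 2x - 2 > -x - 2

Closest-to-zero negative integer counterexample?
Testing negative integers from -1 downward:
x = -1: LHS = (-1)² + 2·(-1) - 2 = -3, RHS = -(-1) - 2 = -1; -3 > -1 — FAILS  ← closest negative counterexample to 0

Answer: x = -1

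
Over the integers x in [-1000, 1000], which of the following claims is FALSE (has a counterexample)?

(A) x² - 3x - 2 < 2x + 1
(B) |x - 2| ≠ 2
(A) x = -1: LHS = (-1)² - 3·(-1) - 2 = 2, RHS = 2·(-1) + 1 = -1; 2 < -1 — FAILS
(B) x = 0: LHS = |0 - 2| = |-2| = 2; 2 ≠ 2 — FAILS

Answer: Both A and B are false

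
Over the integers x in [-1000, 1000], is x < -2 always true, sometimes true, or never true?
Holds at x = -3: -3 < -2 — holds
Fails at x = 0: 0 < -2 — FAILS
It is satisfied by some integers in the range but not all.

Answer: Sometimes true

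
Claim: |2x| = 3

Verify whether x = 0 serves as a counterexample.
Substitute x = 0 into the relation:
x = 0: LHS = |2·0| = |0| = 0; 0 = 3 — FAILS

Since the claim fails at x = 0, this value is a counterexample.

Answer: Yes, x = 0 is a counterexample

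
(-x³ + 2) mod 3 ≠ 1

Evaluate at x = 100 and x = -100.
x = 100: LHS = (-100³ + 2) mod 3 = (-999998) mod 3 = 1; 1 ≠ 1 — FAILS
x = -100: LHS = (-(-100)³ + 2) mod 3 = 1000002 mod 3 = 0; 0 ≠ 1 — holds

Answer: Partially: fails for x = 100, holds for x = -100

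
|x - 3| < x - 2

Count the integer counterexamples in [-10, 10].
Counterexamples in [-10, 10]: {-10, -9, -8, -7, -6, -5, -4, -3, -2, -1, 0, 1, 2}.

Counting them gives 13 values.

Answer: 13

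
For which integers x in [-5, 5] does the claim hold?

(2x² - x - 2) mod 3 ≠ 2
Holds for: {-4, -3, -1, 0, 2, 3, 5}
Fails for: {-5, -2, 1, 4}

Answer: {-4, -3, -1, 0, 2, 3, 5}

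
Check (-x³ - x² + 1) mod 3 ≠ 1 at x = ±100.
x = 100: LHS = (-100³ - 100² + 1) mod 3 = (-1009999) mod 3 = 2; 2 ≠ 1 — holds
x = -100: LHS = (-(-100)³ - (-100)² + 1) mod 3 = 990001 mod 3 = 1; 1 ≠ 1 — FAILS

Answer: Partially: holds for x = 100, fails for x = -100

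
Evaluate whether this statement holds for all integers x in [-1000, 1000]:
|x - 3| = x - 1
The claim fails at x = 0:
x = 0: LHS = |0 - 3| = |-3| = 3, RHS = 0 - 1 = -1; 3 = -1 — FAILS

Because a single integer refutes it, the statement is false.

Answer: False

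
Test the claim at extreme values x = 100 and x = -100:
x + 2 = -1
x = 100: LHS = 100 + 2 = 102; 102 = -1 — FAILS
x = -100: LHS = (-100) + 2 = -98; -98 = -1 — FAILS

Answer: No, fails for both x = 100 and x = -100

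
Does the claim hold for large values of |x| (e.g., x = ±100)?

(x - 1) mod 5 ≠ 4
x = 100: LHS = (100 - 1) mod 5 = 99 mod 5 = 4; 4 ≠ 4 — FAILS
x = -100: LHS = ((-100) - 1) mod 5 = (-101) mod 5 = 4; 4 ≠ 4 — FAILS

Answer: No, fails for both x = 100 and x = -100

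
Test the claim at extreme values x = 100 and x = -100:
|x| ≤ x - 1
x = 100: LHS = |100| = 100, RHS = 100 - 1 = 99; 100 ≤ 99 — FAILS
x = -100: LHS = |-100| = 100, RHS = (-100) - 1 = -101; 100 ≤ -101 — FAILS

Answer: No, fails for both x = 100 and x = -100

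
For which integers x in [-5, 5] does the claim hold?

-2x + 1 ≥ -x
Holds for: {-5, -4, -3, -2, -1, 0, 1}
Fails for: {2, 3, 4, 5}

Answer: {-5, -4, -3, -2, -1, 0, 1}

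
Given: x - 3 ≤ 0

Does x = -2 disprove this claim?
Substitute x = -2 into the relation:
x = -2: LHS = (-2) - 3 = -5; -5 ≤ 0 — holds

The claim holds here, so x = -2 is not a counterexample. (A counterexample exists elsewhere, e.g. x = 4.)

Answer: No, x = -2 is not a counterexample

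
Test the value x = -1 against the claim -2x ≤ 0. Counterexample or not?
Substitute x = -1 into the relation:
x = -1: LHS = -2·(-1) = 2; 2 ≤ 0 — FAILS

Since the claim fails at x = -1, this value is a counterexample.

Answer: Yes, x = -1 is a counterexample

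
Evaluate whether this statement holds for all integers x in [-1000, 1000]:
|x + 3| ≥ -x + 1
The claim fails at x = -2:
x = -2: LHS = |(-2) + 3| = |1| = 1, RHS = -(-2) + 1 = 3; 1 ≥ 3 — FAILS

Because a single integer refutes it, the statement is false.

Answer: False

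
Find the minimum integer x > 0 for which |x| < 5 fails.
Testing positive integers:
x = 1: LHS = |1| = 1; 1 < 5 — holds
x = 2: LHS = |2| = 2; 2 < 5 — holds
x = 3: LHS = |3| = 3; 3 < 5 — holds
x = 4: LHS = |4| = 4; 4 < 5 — holds
x = 5: LHS = |5| = 5; 5 < 5 — FAILS  ← smallest positive counterexample

Answer: x = 5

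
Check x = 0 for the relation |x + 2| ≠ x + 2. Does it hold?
x = 0: LHS = |0 + 2| = |2| = 2, RHS = 0 + 2 = 2; 2 ≠ 2 — FAILS

The relation fails at x = 0, so x = 0 is a counterexample.

Answer: No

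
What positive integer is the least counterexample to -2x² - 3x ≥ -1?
Testing positive integers:
x = 1: LHS = -2·1² - 3·1 = -5; -5 ≥ -1 — FAILS  ← smallest positive counterexample

Answer: x = 1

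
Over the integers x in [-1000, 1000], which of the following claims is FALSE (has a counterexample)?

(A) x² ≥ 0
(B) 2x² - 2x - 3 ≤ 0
(A) Over all integers in [-1000, 1000], LHS − RHS is smallest at x = 0, where it equals 0:
x = 0: LHS = 0² = 0; 0 ≥ 0 — holds
At the ends of the range:
x = -1000: LHS = (-1000)² = 1000000; 1000000 ≥ 0 — holds
x = 1000: LHS = 1000² = 1000000; 1000000 ≥ 0 — holds
Hence LHS − RHS is never negative, i.e. LHS ≥ RHS throughout, so the relation holds for every integer in [-1000, 1000].

(B) x = -1: LHS = 2·(-1)² - 2·(-1) - 3 = 1; 1 ≤ 0 — FAILS

Only (B) has a counterexample.

Answer: B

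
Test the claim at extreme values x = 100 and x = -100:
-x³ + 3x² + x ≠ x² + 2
x = 100: LHS = -100³ + 3·100² + 100 = -969900, RHS = 100² + 2 = 10002; -969900 ≠ 10002 — holds
x = -100: LHS = -(-100)³ + 3·(-100)² + (-100) = 1029900, RHS = (-100)² + 2 = 10002; 1029900 ≠ 10002 — holds

Answer: Yes, holds for both x = 100 and x = -100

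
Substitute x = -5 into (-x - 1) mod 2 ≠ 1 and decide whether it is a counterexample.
Substitute x = -5 into the relation:
x = -5: LHS = (-(-5) - 1) mod 2 = 4 mod 2 = 0; 0 ≠ 1 — holds

The claim holds here, so x = -5 is not a counterexample. (A counterexample exists elsewhere, e.g. x = 0.)

Answer: No, x = -5 is not a counterexample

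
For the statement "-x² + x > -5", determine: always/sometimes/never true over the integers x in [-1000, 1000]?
Holds at x = 0: LHS = -0² + 0 = 0; 0 > -5 — holds
Fails at x = -2: LHS = -(-2)² + (-2) = -6; -6 > -5 — FAILS
It is satisfied by some integers in the range but not all.

Answer: Sometimes true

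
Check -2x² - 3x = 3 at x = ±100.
x = 100: LHS = -2·100² - 3·100 = -20300; -20300 = 3 — FAILS
x = -100: LHS = -2·(-100)² - 3·(-100) = -19700; -19700 = 3 — FAILS

Answer: No, fails for both x = 100 and x = -100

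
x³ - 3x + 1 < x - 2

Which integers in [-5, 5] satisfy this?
Holds for: {-5, -4, -3}
Fails for: {-2, -1, 0, 1, 2, 3, 4, 5}

Answer: {-5, -4, -3}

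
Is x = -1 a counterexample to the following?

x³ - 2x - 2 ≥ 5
Substitute x = -1 into the relation:
x = -1: LHS = (-1)³ - 2·(-1) - 2 = -1; -1 ≥ 5 — FAILS

Since the claim fails at x = -1, this value is a counterexample.

Answer: Yes, x = -1 is a counterexample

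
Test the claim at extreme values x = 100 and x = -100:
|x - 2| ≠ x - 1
x = 100: LHS = |100 - 2| = |98| = 98, RHS = 100 - 1 = 99; 98 ≠ 99 — holds
x = -100: LHS = |(-100) - 2| = |-102| = 102, RHS = (-100) - 1 = -101; 102 ≠ -101 — holds

Answer: Yes, holds for both x = 100 and x = -100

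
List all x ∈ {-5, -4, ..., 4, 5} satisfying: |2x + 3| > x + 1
Over all integers in [-5, 5], LHS − RHS is smallest at x = -1, where it equals 1:
x = -1: LHS = |2·(-1) + 3| = |1| = 1, RHS = (-1) + 1 = 0; 1 > 0 — holds
At the ends of the range:
x = -5: LHS = |2·(-5) + 3| = |-7| = 7, RHS = (-5) + 1 = -4; 7 > -4 — holds
x = 5: LHS = |2·5 + 3| = |13| = 13, RHS = 5 + 1 = 6; 13 > 6 — holds
Hence LHS − RHS is never zero or negative, i.e. LHS > RHS throughout, so the relation holds for every integer in [-5, 5].

Answer: All integers in [-5, 5]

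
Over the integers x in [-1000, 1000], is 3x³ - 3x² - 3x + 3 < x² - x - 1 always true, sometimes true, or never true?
Holds at x = -1: LHS = 3·(-1)³ - 3·(-1)² - 3·(-1) + 3 = 0, RHS = (-1)² - (-1) - 1 = 1; 0 < 1 — holds
Fails at x = 0: LHS = 3·0³ - 3·0² - 3·0 + 3 = 3, RHS = 0² - 0 - 1 = -1; 3 < -1 — FAILS
It is satisfied by some integers in the range but not all.

Answer: Sometimes true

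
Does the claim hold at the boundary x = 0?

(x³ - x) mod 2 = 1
x = 0: LHS = (0³ - 0) mod 2 = 0 mod 2 = 0; 0 = 1 — FAILS

The relation fails at x = 0, so x = 0 is a counterexample.

Answer: No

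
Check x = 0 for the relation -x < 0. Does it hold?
x = 0: LHS = -0 = 0; 0 < 0 — FAILS

The relation fails at x = 0, so x = 0 is a counterexample.

Answer: No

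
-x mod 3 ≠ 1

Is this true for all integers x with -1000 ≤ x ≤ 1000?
The claim fails at x = -1:
x = -1: LHS = (-(-1)) mod 3 = 1 mod 3 = 1; 1 ≠ 1 — FAILS

Because a single integer refutes it, the statement is false.

Answer: False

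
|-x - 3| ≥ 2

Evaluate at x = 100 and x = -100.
x = 100: LHS = |-100 - 3| = |-103| = 103; 103 ≥ 2 — holds
x = -100: LHS = |-(-100) - 3| = |97| = 97; 97 ≥ 2 — holds

Answer: Yes, holds for both x = 100 and x = -100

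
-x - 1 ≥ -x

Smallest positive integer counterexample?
Testing positive integers:
x = 1: LHS = -1 - 1 = -2; -2 ≥ -1 — FAILS  ← smallest positive counterexample

Answer: x = 1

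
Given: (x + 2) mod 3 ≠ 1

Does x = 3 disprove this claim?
Substitute x = 3 into the relation:
x = 3: LHS = (3 + 2) mod 3 = 5 mod 3 = 2; 2 ≠ 1 — holds

The claim holds here, so x = 3 is not a counterexample. (A counterexample exists elsewhere, e.g. x = -1.)

Answer: No, x = 3 is not a counterexample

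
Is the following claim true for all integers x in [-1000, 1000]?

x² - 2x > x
The claim fails at x = 0:
x = 0: LHS = 0² - 2·0 = 0; 0 > 0 — FAILS

Because a single integer refutes it, the statement is false.

Answer: False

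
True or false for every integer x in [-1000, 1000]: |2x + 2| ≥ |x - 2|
The claim fails at x = -1:
x = -1: LHS = |2·(-1) + 2| = |0| = 0, RHS = |(-1) - 2| = |-3| = 3; 0 ≥ 3 — FAILS

Because a single integer refutes it, the statement is false.

Answer: False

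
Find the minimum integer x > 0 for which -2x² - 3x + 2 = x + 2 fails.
Testing positive integers:
x = 1: LHS = -2·1² - 3·1 + 2 = -3, RHS = 1 + 2 = 3; -3 = 3 — FAILS  ← smallest positive counterexample

Answer: x = 1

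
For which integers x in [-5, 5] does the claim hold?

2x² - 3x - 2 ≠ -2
Holds for: {-5, -4, -3, -2, -1, 1, 2, 3, 4, 5}
Fails for: {0}

Answer: {-5, -4, -3, -2, -1, 1, 2, 3, 4, 5}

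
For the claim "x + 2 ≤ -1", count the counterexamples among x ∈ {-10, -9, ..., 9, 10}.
Counterexamples in [-10, 10]: {-2, -1, 0, 1, 2, 3, 4, 5, 6, 7, 8, 9, 10}.

Counting them gives 13 values.

Answer: 13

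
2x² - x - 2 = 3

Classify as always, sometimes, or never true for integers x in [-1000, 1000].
Track d = LHS − RHS over the integers in [-1000, 1000]. Equality would need d = 0, but d changes sign only between consecutive integers, jumping over 0:
x = -2: LHS = 2·(-2)² - (-2) - 2 = 8; 8 = 3 — FAILS  (d = 5)
x = -1: LHS = 2·(-1)² - (-1) - 2 = 1; 1 = 3 — FAILS  (d = -2)
x = 1: LHS = 2·1² - 1 - 2 = -1; -1 = 3 — FAILS  (d = -4)
x = 2: LHS = 2·2² - 2 - 2 = 4; 4 = 3 — FAILS  (d = 1)
Away from these crossings d keeps a constant sign, and checking every integer in [-1000, 1000] confirms d ≠ 0 throughout. Hence the two sides are never equal, so the claimed relation (=) fails for every integer in [-1000, 1000].

No integer in the range satisfies it.

Answer: Never true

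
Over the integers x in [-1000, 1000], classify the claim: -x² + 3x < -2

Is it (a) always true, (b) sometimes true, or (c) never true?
Holds at x = -1: LHS = -(-1)² + 3·(-1) = -4; -4 < -2 — holds
Fails at x = 0: LHS = -0² + 3·0 = 0; 0 < -2 — FAILS
It is satisfied by some integers in the range but not all.

Answer: Sometimes true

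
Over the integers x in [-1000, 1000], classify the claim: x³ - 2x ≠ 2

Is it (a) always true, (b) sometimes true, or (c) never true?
Track d = LHS − RHS over the integers in [-1000, 1000]. Equality would need d = 0, but d changes sign only between consecutive integers, jumping over 0:
x = 1: LHS = 1³ - 2·1 = -1; -1 ≠ 2 — holds  (d = -3)
x = 2: LHS = 2³ - 2·2 = 4; 4 ≠ 2 — holds  (d = 2)
Away from these crossings d keeps a constant sign, and checking every integer in [-1000, 1000] confirms d ≠ 0 throughout. Hence the two sides are never equal, so the relation holds for every integer in [-1000, 1000].

No counterexample exists.

Answer: Always true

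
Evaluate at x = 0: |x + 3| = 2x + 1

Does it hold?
x = 0: LHS = |0 + 3| = |3| = 3, RHS = 2·0 + 1 = 1; 3 = 1 — FAILS

The relation fails at x = 0, so x = 0 is a counterexample.

Answer: No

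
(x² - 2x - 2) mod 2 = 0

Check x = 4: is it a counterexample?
Substitute x = 4 into the relation:
x = 4: LHS = (4² - 2·4 - 2) mod 2 = 6 mod 2 = 0; 0 = 0 — holds

The claim holds here, so x = 4 is not a counterexample. (A counterexample exists elsewhere, e.g. x = 1.)

Answer: No, x = 4 is not a counterexample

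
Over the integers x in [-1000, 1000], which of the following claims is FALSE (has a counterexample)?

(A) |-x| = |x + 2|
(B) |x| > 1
(A) x = 0: LHS = |-0| = |0| = 0, RHS = |0 + 2| = |2| = 2; 0 = 2 — FAILS
(B) x = 0: LHS = |0| = 0; 0 > 1 — FAILS

Answer: Both A and B are false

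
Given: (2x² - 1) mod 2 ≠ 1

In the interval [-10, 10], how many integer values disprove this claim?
Counterexamples in [-10, 10]: {-10, -9, -8, -7, -6, -5, -4, -3, -2, -1, 0, 1, 2, 3, 4, 5, 6, 7, 8, 9, 10}.

Counting them gives 21 values.

Answer: 21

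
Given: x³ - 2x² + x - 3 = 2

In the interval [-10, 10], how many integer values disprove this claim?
Counterexamples in [-10, 10]: {-10, -9, -8, -7, -6, -5, -4, -3, -2, -1, 0, 1, 2, 3, 4, 5, 6, 7, 8, 9, 10}.

Counting them gives 21 values.

Answer: 21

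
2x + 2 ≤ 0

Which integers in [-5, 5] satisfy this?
Holds for: {-5, -4, -3, -2, -1}
Fails for: {0, 1, 2, 3, 4, 5}

Answer: {-5, -4, -3, -2, -1}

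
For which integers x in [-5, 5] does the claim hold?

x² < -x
Over all integers in [-5, 5], LHS − RHS is smallest at x = 0, where it equals 0:
x = 0: LHS = 0² = 0, RHS = -0 = 0; 0 < 0 — FAILS
At the ends of the range:
x = -5: LHS = (-5)² = 25, RHS = -(-5) = 5; 25 < 5 — FAILS
x = 5: LHS = 5² = 25; 25 < -5 — FAILS
Hence LHS − RHS is never negative, i.e. LHS ≥ RHS throughout, so the claimed relation (<) fails for every integer in [-5, 5].

Answer: None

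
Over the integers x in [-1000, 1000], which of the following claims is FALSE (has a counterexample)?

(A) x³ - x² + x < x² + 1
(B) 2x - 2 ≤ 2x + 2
(A) x = 2: LHS = 2³ - 2² + 2 = 6, RHS = 2² + 1 = 5; 6 < 5 — FAILS

(B) Over all integers in [-1000, 1000], LHS − RHS is largest at x = 0, where it equals -4:
x = 0: LHS = 2·0 - 2 = -2, RHS = 2·0 + 2 = 2; -2 ≤ 2 — holds
At the ends of the range:
x = -1000: LHS = 2·(-1000) - 2 = -2002, RHS = 2·(-1000) + 2 = -1998; -2002 ≤ -1998 — holds
x = 1000: LHS = 2·1000 - 2 = 1998, RHS = 2·1000 + 2 = 2002; 1998 ≤ 2002 — holds
Hence LHS − RHS is never positive, i.e. LHS ≤ RHS throughout, so the relation holds for every integer in [-1000, 1000].

Only (A) has a counterexample.

Answer: A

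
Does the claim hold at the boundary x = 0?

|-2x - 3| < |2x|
x = 0: LHS = |-2·0 - 3| = |-3| = 3, RHS = |2·0| = |0| = 0; 3 < 0 — FAILS

The relation fails at x = 0, so x = 0 is a counterexample.

Answer: No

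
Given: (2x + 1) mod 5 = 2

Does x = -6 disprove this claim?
Substitute x = -6 into the relation:
x = -6: LHS = (2·(-6) + 1) mod 5 = (-11) mod 5 = 4; 4 = 2 — FAILS

Since the claim fails at x = -6, this value is a counterexample.

Answer: Yes, x = -6 is a counterexample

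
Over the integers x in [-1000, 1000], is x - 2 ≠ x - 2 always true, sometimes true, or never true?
LHS − RHS = 0 at every integer in [-1000, 1000]; the two sides always agree. For instance:
x = -1000: LHS = (-1000) - 2 = -1002, RHS = (-1000) - 2 = -1002; -1002 ≠ -1002 — FAILS
x = 0: LHS = 0 - 2 = -2, RHS = 0 - 2 = -2; -2 ≠ -2 — FAILS
x = 1000: LHS = 1000 - 2 = 998, RHS = 1000 - 2 = 998; 998 ≠ 998 — FAILS
The sides are never unequal, so the claimed relation (≠) fails for every integer in [-1000, 1000].

No integer in the range satisfies it.

Answer: Never true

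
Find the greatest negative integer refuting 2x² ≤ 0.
Testing negative integers from -1 downward:
x = -1: LHS = 2·(-1)² = 2; 2 ≤ 0 — FAILS  ← closest negative counterexample to 0

Answer: x = -1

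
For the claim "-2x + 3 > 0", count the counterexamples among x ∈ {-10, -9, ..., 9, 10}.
Counterexamples in [-10, 10]: {2, 3, 4, 5, 6, 7, 8, 9, 10}.

Counting them gives 9 values.

Answer: 9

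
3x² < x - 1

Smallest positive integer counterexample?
Testing positive integers:
x = 1: LHS = 3·1² = 3, RHS = 1 - 1 = 0; 3 < 0 — FAILS  ← smallest positive counterexample

Answer: x = 1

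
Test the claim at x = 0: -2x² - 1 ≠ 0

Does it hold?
x = 0: LHS = -2·0² - 1 = -1; -1 ≠ 0 — holds

The relation is satisfied at x = 0.

Answer: Yes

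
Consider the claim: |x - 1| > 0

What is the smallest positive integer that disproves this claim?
Testing positive integers:
x = 1: LHS = |1 - 1| = |0| = 0; 0 > 0 — FAILS  ← smallest positive counterexample

Answer: x = 1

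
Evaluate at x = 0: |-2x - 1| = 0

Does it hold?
x = 0: LHS = |-2·0 - 1| = |-1| = 1; 1 = 0 — FAILS

The relation fails at x = 0, so x = 0 is a counterexample.

Answer: No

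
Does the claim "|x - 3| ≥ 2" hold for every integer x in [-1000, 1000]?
The claim fails at x = 2:
x = 2: LHS = |2 - 3| = |-1| = 1; 1 ≥ 2 — FAILS

Because a single integer refutes it, the statement is false.

Answer: False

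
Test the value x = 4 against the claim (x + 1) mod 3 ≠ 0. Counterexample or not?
Substitute x = 4 into the relation:
x = 4: LHS = (4 + 1) mod 3 = 5 mod 3 = 2; 2 ≠ 0 — holds

The claim holds here, so x = 4 is not a counterexample. (A counterexample exists elsewhere, e.g. x = -1.)

Answer: No, x = 4 is not a counterexample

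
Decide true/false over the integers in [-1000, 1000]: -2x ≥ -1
The claim fails at x = 1:
x = 1: LHS = -2·1 = -2; -2 ≥ -1 — FAILS

Because a single integer refutes it, the statement is false.

Answer: False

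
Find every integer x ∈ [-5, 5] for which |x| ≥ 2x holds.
Holds for: {-5, -4, -3, -2, -1, 0}
Fails for: {1, 2, 3, 4, 5}

Answer: {-5, -4, -3, -2, -1, 0}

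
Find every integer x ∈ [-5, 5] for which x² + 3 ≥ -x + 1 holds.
Over all integers in [-5, 5], LHS − RHS is smallest at x = 0, where it equals 2:
x = 0: LHS = 0² + 3 = 3, RHS = -0 + 1 = 1; 3 ≥ 1 — holds
At the ends of the range:
x = -5: LHS = (-5)² + 3 = 28, RHS = -(-5) + 1 = 6; 28 ≥ 6 — holds
x = 5: LHS = 5² + 3 = 28, RHS = -5 + 1 = -4; 28 ≥ -4 — holds
Hence LHS − RHS is never negative, i.e. LHS ≥ RHS throughout, so the relation holds for every integer in [-5, 5].

Answer: All integers in [-5, 5]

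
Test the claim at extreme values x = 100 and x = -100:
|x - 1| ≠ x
x = 100: LHS = |100 - 1| = |99| = 99; 99 ≠ 100 — holds
x = -100: LHS = |(-100) - 1| = |-101| = 101; 101 ≠ -100 — holds

Answer: Yes, holds for both x = 100 and x = -100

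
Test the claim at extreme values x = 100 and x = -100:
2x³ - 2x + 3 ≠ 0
x = 100: LHS = 2·100³ - 2·100 + 3 = 1999803; 1999803 ≠ 0 — holds
x = -100: LHS = 2·(-100)³ - 2·(-100) + 3 = -1999797; -1999797 ≠ 0 — holds

Answer: Yes, holds for both x = 100 and x = -100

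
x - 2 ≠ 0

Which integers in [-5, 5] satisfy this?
Holds for: {-5, -4, -3, -2, -1, 0, 1, 3, 4, 5}
Fails for: {2}

Answer: {-5, -4, -3, -2, -1, 0, 1, 3, 4, 5}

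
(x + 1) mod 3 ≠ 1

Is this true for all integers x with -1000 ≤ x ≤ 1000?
The claim fails at x = 0:
x = 0: LHS = (0 + 1) mod 3 = 1 mod 3 = 1; 1 ≠ 1 — FAILS

Because a single integer refutes it, the statement is false.

Answer: False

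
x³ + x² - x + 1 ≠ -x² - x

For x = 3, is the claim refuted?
Substitute x = 3 into the relation:
x = 3: LHS = 3³ + 3² - 3 + 1 = 34, RHS = -3² - 3 = -12; 34 ≠ -12 — holds

The relation holds at x = 3, so it is not a counterexample.

Answer: No, x = 3 is not a counterexample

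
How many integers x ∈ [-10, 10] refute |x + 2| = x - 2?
Counterexamples in [-10, 10]: {-10, -9, -8, -7, -6, -5, -4, -3, -2, -1, 0, 1, 2, 3, 4, 5, 6, 7, 8, 9, 10}.

Counting them gives 21 values.

Answer: 21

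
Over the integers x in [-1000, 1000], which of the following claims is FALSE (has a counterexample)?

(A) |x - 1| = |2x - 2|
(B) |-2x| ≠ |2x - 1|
(A) x = 0: LHS = |0 - 1| = |-1| = 1, RHS = |2·0 - 2| = |-2| = 2; 1 = 2 — FAILS

(B) Track d = LHS − RHS over the integers in [-1000, 1000]. Equality would need d = 0, but d changes sign only between consecutive integers, jumping over 0:
x = 0: LHS = |-2·0| = |0| = 0, RHS = |2·0 - 1| = |-1| = 1; 0 ≠ 1 — holds  (d = -1)
x = 1: LHS = |-2·1| = |-2| = 2, RHS = |2·1 - 1| = |1| = 1; 2 ≠ 1 — holds  (d = 1)
Away from these crossings d keeps a constant sign, and checking every integer in [-1000, 1000] confirms d ≠ 0 throughout. Hence the two sides are never equal, so the relation holds for every integer in [-1000, 1000].

Only (A) has a counterexample.

Answer: A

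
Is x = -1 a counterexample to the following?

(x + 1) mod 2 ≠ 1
Substitute x = -1 into the relation:
x = -1: LHS = ((-1) + 1) mod 2 = 0 mod 2 = 0; 0 ≠ 1 — holds

The claim holds here, so x = -1 is not a counterexample. (A counterexample exists elsewhere, e.g. x = 0.)

Answer: No, x = -1 is not a counterexample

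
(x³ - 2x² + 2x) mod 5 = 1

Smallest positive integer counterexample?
Testing positive integers:
x = 1: LHS = (1³ - 2·1² + 2·1) mod 5 = 1 mod 5 = 1; 1 = 1 — holds
x = 2: LHS = (2³ - 2·2² + 2·2) mod 5 = 4 mod 5 = 4; 4 = 1 — FAILS  ← smallest positive counterexample

Answer: x = 2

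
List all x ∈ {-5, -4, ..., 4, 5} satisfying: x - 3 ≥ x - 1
Over all integers in [-5, 5], LHS − RHS is largest at x = 0, where it equals -2:
x = 0: LHS = 0 - 3 = -3, RHS = 0 - 1 = -1; -3 ≥ -1 — FAILS
At the ends of the range:
x = -5: LHS = (-5) - 3 = -8, RHS = (-5) - 1 = -6; -8 ≥ -6 — FAILS
x = 5: LHS = 5 - 3 = 2, RHS = 5 - 1 = 4; 2 ≥ 4 — FAILS
Hence LHS − RHS is never zero or positive, i.e. LHS < RHS throughout, so the claimed relation (≥) fails for every integer in [-5, 5].

Answer: None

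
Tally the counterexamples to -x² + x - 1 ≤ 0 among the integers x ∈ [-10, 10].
Over all integers in [-10, 10], LHS − RHS is largest at x = 0, where it equals -1:
x = 0: LHS = -0² + 0 - 1 = -1; -1 ≤ 0 — holds
At the ends of the range:
x = -10: LHS = -(-10)² + (-10) - 1 = -111; -111 ≤ 0 — holds
x = 10: LHS = -10² + 10 - 1 = -91; -91 ≤ 0 — holds
Hence LHS − RHS is never positive, i.e. LHS ≤ RHS throughout, so the relation holds for every integer in [-10, 10].

No counterexample appears in that range.

Answer: 0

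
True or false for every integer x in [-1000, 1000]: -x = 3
The claim fails at x = 0:
x = 0: LHS = -0 = 0; 0 = 3 — FAILS

Because a single integer refutes it, the statement is false.

Answer: False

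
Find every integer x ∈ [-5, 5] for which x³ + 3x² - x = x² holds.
Holds for: {0}
Fails for: {-5, -4, -3, -2, -1, 1, 2, 3, 4, 5}

Answer: {0}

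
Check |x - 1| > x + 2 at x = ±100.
x = 100: LHS = |100 - 1| = |99| = 99, RHS = 100 + 2 = 102; 99 > 102 — FAILS
x = -100: LHS = |(-100) - 1| = |-101| = 101, RHS = (-100) + 2 = -98; 101 > -98 — holds

Answer: Partially: fails for x = 100, holds for x = -100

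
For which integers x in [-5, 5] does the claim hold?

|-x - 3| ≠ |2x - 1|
Holds for: {-5, -4, -3, -2, -1, 0, 1, 2, 3, 5}
Fails for: {4}

Answer: {-5, -4, -3, -2, -1, 0, 1, 2, 3, 5}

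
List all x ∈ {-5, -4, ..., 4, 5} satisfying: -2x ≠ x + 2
Track d = LHS − RHS over the integers in [-5, 5]. Equality would need d = 0, but d changes sign only between consecutive integers, jumping over 0:
x = -1: LHS = -2·(-1) = 2, RHS = (-1) + 2 = 1; 2 ≠ 1 — holds  (d = 1)
x = 0: LHS = -2·0 = 0, RHS = 0 + 2 = 2; 0 ≠ 2 — holds  (d = -2)
Away from these crossings d keeps a constant sign, and checking every integer in [-5, 5] confirms d ≠ 0 throughout. Hence the two sides are never equal, so the relation holds for every integer in [-5, 5].

Answer: All integers in [-5, 5]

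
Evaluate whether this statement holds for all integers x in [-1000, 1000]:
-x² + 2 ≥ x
The claim fails at x = 2:
x = 2: LHS = -2² + 2 = -2; -2 ≥ 2 — FAILS

Because a single integer refutes it, the statement is false.

Answer: False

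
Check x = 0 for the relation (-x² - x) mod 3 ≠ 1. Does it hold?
x = 0: LHS = (-0² - 0) mod 3 = 0 mod 3 = 0; 0 ≠ 1 — holds

The relation is satisfied at x = 0.

Answer: Yes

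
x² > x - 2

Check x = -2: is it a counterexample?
Substitute x = -2 into the relation:
x = -2: LHS = (-2)² = 4, RHS = (-2) - 2 = -4; 4 > -4 — holds

The relation holds at x = -2, so it is not a counterexample.

Answer: No, x = -2 is not a counterexample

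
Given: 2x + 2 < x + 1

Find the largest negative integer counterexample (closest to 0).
Testing negative integers from -1 downward:
x = -1: LHS = 2·(-1) + 2 = 0, RHS = (-1) + 1 = 0; 0 < 0 — FAILS  ← closest negative counterexample to 0

Answer: x = -1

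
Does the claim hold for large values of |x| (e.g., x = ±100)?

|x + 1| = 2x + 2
x = 100: LHS = |100 + 1| = |101| = 101, RHS = 2·100 + 2 = 202; 101 = 202 — FAILS
x = -100: LHS = |(-100) + 1| = |-99| = 99, RHS = 2·(-100) + 2 = -198; 99 = -198 — FAILS

Answer: No, fails for both x = 100 and x = -100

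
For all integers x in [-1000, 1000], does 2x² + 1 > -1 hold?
Over all integers in [-1000, 1000], LHS − RHS is smallest at x = 0, where it equals 2:
x = 0: LHS = 2·0² + 1 = 1; 1 > -1 — holds
At the ends of the range:
x = -1000: LHS = 2·(-1000)² + 1 = 2000001; 2000001 > -1 — holds
x = 1000: LHS = 2·1000² + 1 = 2000001; 2000001 > -1 — holds
Hence LHS − RHS is never zero or negative, i.e. LHS > RHS throughout, so the relation holds for every integer in [-1000, 1000].

No counterexample exists.

Answer: True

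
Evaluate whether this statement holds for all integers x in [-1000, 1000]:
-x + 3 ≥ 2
The claim fails at x = 2:
x = 2: LHS = -2 + 3 = 1; 1 ≥ 2 — FAILS

Because a single integer refutes it, the statement is false.

Answer: False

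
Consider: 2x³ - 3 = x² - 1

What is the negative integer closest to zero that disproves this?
Testing negative integers from -1 downward:
x = -1: LHS = 2·(-1)³ - 3 = -5, RHS = (-1)² - 1 = 0; -5 = 0 — FAILS  ← closest negative counterexample to 0

Answer: x = -1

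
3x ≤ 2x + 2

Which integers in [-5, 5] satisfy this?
Holds for: {-5, -4, -3, -2, -1, 0, 1, 2}
Fails for: {3, 4, 5}

Answer: {-5, -4, -3, -2, -1, 0, 1, 2}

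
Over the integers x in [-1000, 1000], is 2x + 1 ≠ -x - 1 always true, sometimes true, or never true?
Track d = LHS − RHS over the integers in [-1000, 1000]. Equality would need d = 0, but d changes sign only between consecutive integers, jumping over 0:
x = -1: LHS = 2·(-1) + 1 = -1, RHS = -(-1) - 1 = 0; -1 ≠ 0 — holds  (d = -1)
x = 0: LHS = 2·0 + 1 = 1, RHS = -0 - 1 = -1; 1 ≠ -1 — holds  (d = 2)
Away from these crossings d keeps a constant sign, and checking every integer in [-1000, 1000] confirms d ≠ 0 throughout. Hence the two sides are never equal, so the relation holds for every integer in [-1000, 1000].

No counterexample exists.

Answer: Always true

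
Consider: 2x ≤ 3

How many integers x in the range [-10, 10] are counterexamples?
Counterexamples in [-10, 10]: {2, 3, 4, 5, 6, 7, 8, 9, 10}.

Counting them gives 9 values.

Answer: 9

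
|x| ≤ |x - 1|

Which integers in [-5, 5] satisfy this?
Holds for: {-5, -4, -3, -2, -1, 0}
Fails for: {1, 2, 3, 4, 5}

Answer: {-5, -4, -3, -2, -1, 0}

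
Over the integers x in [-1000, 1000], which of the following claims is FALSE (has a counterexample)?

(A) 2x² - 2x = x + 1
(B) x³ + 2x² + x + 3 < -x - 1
(A) x = 0: LHS = 2·0² - 2·0 = 0, RHS = 0 + 1 = 1; 0 = 1 — FAILS
(B) x = 0: LHS = 0³ + 2·0² + 0 + 3 = 3, RHS = -0 - 1 = -1; 3 < -1 — FAILS

Answer: Both A and B are false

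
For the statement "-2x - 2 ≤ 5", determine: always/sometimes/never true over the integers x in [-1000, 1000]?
Holds at x = 0: LHS = -2·0 - 2 = -2; -2 ≤ 5 — holds
Fails at x = -4: LHS = -2·(-4) - 2 = 6; 6 ≤ 5 — FAILS
It is satisfied by some integers in the range but not all.

Answer: Sometimes true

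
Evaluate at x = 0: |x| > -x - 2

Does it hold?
x = 0: LHS = |0| = 0, RHS = -0 - 2 = -2; 0 > -2 — holds

The relation is satisfied at x = 0.

Answer: Yes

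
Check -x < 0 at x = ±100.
x = 100: -100 < 0 — holds
x = -100: LHS = -(-100) = 100; 100 < 0 — FAILS

Answer: Partially: holds for x = 100, fails for x = -100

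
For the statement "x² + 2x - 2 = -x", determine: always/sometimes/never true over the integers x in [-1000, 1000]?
Track d = LHS − RHS over the integers in [-1000, 1000]. Equality would need d = 0, but d changes sign only between consecutive integers, jumping over 0:
x = -4: LHS = (-4)² + 2·(-4) - 2 = 6, RHS = -(-4) = 4; 6 = 4 — FAILS  (d = 2)
x = -3: LHS = (-3)² + 2·(-3) - 2 = 1, RHS = -(-3) = 3; 1 = 3 — FAILS  (d = -2)
x = 0: LHS = 0² + 2·0 - 2 = -2, RHS = -0 = 0; -2 = 0 — FAILS  (d = -2)
x = 1: LHS = 1² + 2·1 - 2 = 1; 1 = -1 — FAILS  (d = 2)
Away from these crossings d keeps a constant sign, and checking every integer in [-1000, 1000] confirms d ≠ 0 throughout. Hence the two sides are never equal, so the claimed relation (=) fails for every integer in [-1000, 1000].

No integer in the range satisfies it.

Answer: Never true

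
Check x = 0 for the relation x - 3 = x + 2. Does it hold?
x = 0: LHS = 0 - 3 = -3, RHS = 0 + 2 = 2; -3 = 2 — FAILS

The relation fails at x = 0, so x = 0 is a counterexample.

Answer: No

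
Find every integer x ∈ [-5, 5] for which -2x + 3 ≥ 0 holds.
Holds for: {-5, -4, -3, -2, -1, 0, 1}
Fails for: {2, 3, 4, 5}

Answer: {-5, -4, -3, -2, -1, 0, 1}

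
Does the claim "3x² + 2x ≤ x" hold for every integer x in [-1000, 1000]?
The claim fails at x = 1:
x = 1: LHS = 3·1² + 2·1 = 5; 5 ≤ 1 — FAILS

Because a single integer refutes it, the statement is false.

Answer: False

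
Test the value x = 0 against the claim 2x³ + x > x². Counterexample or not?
Substitute x = 0 into the relation:
x = 0: LHS = 2·0³ + 0 = 0, RHS = 0² = 0; 0 > 0 — FAILS

Since the claim fails at x = 0, this value is a counterexample.

Answer: Yes, x = 0 is a counterexample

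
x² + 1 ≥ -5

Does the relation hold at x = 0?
x = 0: LHS = 0² + 1 = 1; 1 ≥ -5 — holds

The relation is satisfied at x = 0.

Answer: Yes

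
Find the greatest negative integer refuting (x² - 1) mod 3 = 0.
Testing negative integers from -1 downward:
x = -1: LHS = ((-1)² - 1) mod 3 = 0 mod 3 = 0; 0 = 0 — holds
x = -2: LHS = ((-2)² - 1) mod 3 = 3 mod 3 = 0; 0 = 0 — holds
x = -3: LHS = ((-3)² - 1) mod 3 = 8 mod 3 = 2; 2 = 0 — FAILS  ← closest negative counterexample to 0

Answer: x = -3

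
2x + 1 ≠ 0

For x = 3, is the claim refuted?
Substitute x = 3 into the relation:
x = 3: LHS = 2·3 + 1 = 7; 7 ≠ 0 — holds

The relation holds at x = 3, so it is not a counterexample.

Answer: No, x = 3 is not a counterexample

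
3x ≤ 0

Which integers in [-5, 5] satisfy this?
Holds for: {-5, -4, -3, -2, -1, 0}
Fails for: {1, 2, 3, 4, 5}

Answer: {-5, -4, -3, -2, -1, 0}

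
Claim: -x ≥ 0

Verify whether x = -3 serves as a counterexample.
Substitute x = -3 into the relation:
x = -3: LHS = -(-3) = 3; 3 ≥ 0 — holds

The claim holds here, so x = -3 is not a counterexample. (A counterexample exists elsewhere, e.g. x = 1.)

Answer: No, x = -3 is not a counterexample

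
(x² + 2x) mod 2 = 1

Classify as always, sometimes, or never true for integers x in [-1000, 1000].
Holds at x = 1: LHS = (1² + 2·1) mod 2 = 3 mod 2 = 1; 1 = 1 — holds
Fails at x = 0: LHS = (0² + 2·0) mod 2 = 0 mod 2 = 0; 0 = 1 — FAILS
It is satisfied by some integers in the range but not all.

Answer: Sometimes true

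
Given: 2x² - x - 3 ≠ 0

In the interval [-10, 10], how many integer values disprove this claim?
Counterexamples in [-10, 10]: {-1}.

Counting them gives 1 values.

Answer: 1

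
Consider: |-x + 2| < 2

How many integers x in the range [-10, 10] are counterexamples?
Counterexamples in [-10, 10]: {-10, -9, -8, -7, -6, -5, -4, -3, -2, -1, 0, 4, 5, 6, 7, 8, 9, 10}.

Counting them gives 18 values.

Answer: 18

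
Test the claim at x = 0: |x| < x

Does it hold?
x = 0: LHS = |0| = 0; 0 < 0 — FAILS

The relation fails at x = 0, so x = 0 is a counterexample.

Answer: No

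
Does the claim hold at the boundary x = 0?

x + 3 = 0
x = 0: LHS = 0 + 3 = 3; 3 = 0 — FAILS

The relation fails at x = 0, so x = 0 is a counterexample.

Answer: No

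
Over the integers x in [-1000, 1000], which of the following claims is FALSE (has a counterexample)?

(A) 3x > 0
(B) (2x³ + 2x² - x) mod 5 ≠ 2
(A) x = 0: LHS = 3·0 = 0; 0 > 0 — FAILS
(B) x = 2: LHS = (2·2³ + 2·2² - 2) mod 5 = 22 mod 5 = 2; 2 ≠ 2 — FAILS

Answer: Both A and B are false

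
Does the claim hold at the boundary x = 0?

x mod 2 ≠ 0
x = 0: LHS = 0 mod 2 = 0; 0 ≠ 0 — FAILS

The relation fails at x = 0, so x = 0 is a counterexample.

Answer: No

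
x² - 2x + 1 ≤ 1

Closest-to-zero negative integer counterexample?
Testing negative integers from -1 downward:
x = -1: LHS = (-1)² - 2·(-1) + 1 = 4; 4 ≤ 1 — FAILS  ← closest negative counterexample to 0

Answer: x = -1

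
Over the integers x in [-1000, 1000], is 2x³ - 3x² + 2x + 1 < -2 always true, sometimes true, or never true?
Holds at x = -1: LHS = 2·(-1)³ - 3·(-1)² + 2·(-1) + 1 = -6; -6 < -2 — holds
Fails at x = 0: LHS = 2·0³ - 3·0² + 2·0 + 1 = 1; 1 < -2 — FAILS
It is satisfied by some integers in the range but not all.

Answer: Sometimes true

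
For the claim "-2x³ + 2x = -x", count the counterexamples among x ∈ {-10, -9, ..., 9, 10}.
Counterexamples in [-10, 10]: {-10, -9, -8, -7, -6, -5, -4, -3, -2, -1, 1, 2, 3, 4, 5, 6, 7, 8, 9, 10}.

Counting them gives 20 values.

Answer: 20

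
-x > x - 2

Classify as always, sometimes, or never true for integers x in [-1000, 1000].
Holds at x = 0: LHS = -0 = 0, RHS = 0 - 2 = -2; 0 > -2 — holds
Fails at x = 1: RHS = 1 - 2 = -1; -1 > -1 — FAILS
It is satisfied by some integers in the range but not all.

Answer: Sometimes true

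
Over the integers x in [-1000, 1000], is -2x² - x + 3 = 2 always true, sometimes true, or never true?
Holds at x = -1: LHS = -2·(-1)² - (-1) + 3 = 2; 2 = 2 — holds
Fails at x = 0: LHS = -2·0² - 0 + 3 = 3; 3 = 2 — FAILS
It is satisfied by some integers in the range but not all.

Answer: Sometimes true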